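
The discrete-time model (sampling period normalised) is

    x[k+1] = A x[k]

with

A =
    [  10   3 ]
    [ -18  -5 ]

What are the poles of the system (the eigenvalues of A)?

1, 4

det(zI - A) = z^2 - (tr A)z + det A, with tr A = 10 + (-5) = 5 and det A = 10·(-5) - 3·(-18) = -50 - (-54) = 4.
So p(z) = det(zI - A) = z^2 - 5z + 4.
Factor z^2 - 5z + 4: two numbers with sum 5 and product 4 are 4 and 1, so z^2 - 5z + 4 = (z - 4)(z - 1).
Hence p(z) = (z - 4) (z - 1), with roots 1, 4.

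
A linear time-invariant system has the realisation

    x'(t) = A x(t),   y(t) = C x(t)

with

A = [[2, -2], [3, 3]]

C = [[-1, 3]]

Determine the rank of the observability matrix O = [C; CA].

2

CA = [[7, 11]]
Observability matrix O = [C; CA] = [[-1, 3], [7, 11]]
det(O) = (-1)·11 - 3·7 = -11 - 21 = -32 ≠ 0, so rank(O) = 2.
rank(O) = 2 = n, so the pair (A, C) is completely observable.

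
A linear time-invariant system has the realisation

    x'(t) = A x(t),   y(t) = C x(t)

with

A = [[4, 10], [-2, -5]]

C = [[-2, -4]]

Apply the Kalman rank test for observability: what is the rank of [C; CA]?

CA = [[0, 0]]
Observability matrix O = [C; CA] = [[-2, -4], [0, 0]]
Every row of O is a scalar multiple of row 1 = [-2, -4] (multipliers 1, 0), so the rows span a one-dimensional space.
O ≠ 0, hence rank(O) = 1.
rank(O) = 1 < n = 2, so the pair (A, C) is not completely observable.

1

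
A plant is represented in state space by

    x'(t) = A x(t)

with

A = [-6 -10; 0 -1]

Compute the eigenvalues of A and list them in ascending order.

-6, -1

det(sI - A) = s^2 - (tr A)s + det A, with tr A = (-6) + (-1) = -7 and det A = (-6)·(-1) - (-10)·0 = 6 - 0 = 6.
So p(s) = det(sI - A) = s^2 + 7s + 6.
Factor s^2 + 7s + 6: two numbers with sum -7 and product 6 are -1 and -6, so s^2 + 7s + 6 = (s + 1)(s + 6).
Hence p(s) = (s + 1) (s + 6), with roots -6, -1.
All eigenvalues have negative real part, so the system is asymptotically stable.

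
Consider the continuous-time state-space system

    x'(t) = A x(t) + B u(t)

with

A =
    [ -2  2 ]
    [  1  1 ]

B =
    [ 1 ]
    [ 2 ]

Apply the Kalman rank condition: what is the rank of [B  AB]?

AB = [[2], [3]]
Controllability matrix C = [B  AB] = [[1, 2], [2, 3]]
det(C) = 1·3 - 2·2 = 3 - 4 = -1 ≠ 0, so rank(C) = 2.
rank(C) = 2 = n, so the pair (A, B) is completely controllable.

2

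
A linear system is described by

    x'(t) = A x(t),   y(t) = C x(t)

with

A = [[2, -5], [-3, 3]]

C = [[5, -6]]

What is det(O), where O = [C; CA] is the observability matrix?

-47

CA = [[28, -43]]
Observability matrix O = [C; CA] = [[5, -6], [28, -43]]
det(O) = 5·(-43) - (-6)·28 = -215 - (-168) = -47
Since det(O) ≠ 0, rank(O) = 2 and the system is completely observable.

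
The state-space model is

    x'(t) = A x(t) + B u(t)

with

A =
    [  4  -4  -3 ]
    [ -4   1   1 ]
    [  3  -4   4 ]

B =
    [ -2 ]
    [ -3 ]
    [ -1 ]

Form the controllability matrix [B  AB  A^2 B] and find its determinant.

223

AB = [[7], [4], [2]]
A^2B = [[6], [-22], [13]]
Controllability matrix C = [B  AB  A^2B] = [[-2, 7, 6], [-3, 4, -22], [-1, 2, 13]]
Expanding along the first row, det(C) = (-2)·(4·13 - (-22)·2) - 7·((-3)·13 - (-22)·(-1)) + 6·((-3)·2 - 4·(-1)) = (-2)·96 - 7·(-61) + 6·(-2) = 223
Since det(C) ≠ 0, rank(C) = 3 and the system is completely controllable.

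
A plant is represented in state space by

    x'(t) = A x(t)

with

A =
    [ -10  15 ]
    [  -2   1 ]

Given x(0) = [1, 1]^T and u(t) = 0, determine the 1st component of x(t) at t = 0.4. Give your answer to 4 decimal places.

det(sI - A) = s^2 - (tr A)s + det A, with tr A = (-10) + 1 = -9 and det A = (-10)·1 - 15·(-2) = -10 - (-30) = 20.
So p(s) = det(sI - A) = s^2 + 9s + 20.
Factor s^2 + 9s + 20: two numbers with sum -9 and product 20 are -4 and -5, so s^2 + 9s + 20 = (s + 4)(s + 5).
Hence p(s) = (s + 4) (s + 5), with roots -5, -4.
The eigenvalues -5, -4 are distinct and real, so A is diagonalisable and x(t) = e^{At} x(0) = V diag(e^{λ_i t}) V^{-1} x(0), where the columns of V are the eigenvectors.
λ = -5: A - (-5)I = [[-5, 15], [-2, 6]]. Row 1 gives (-5)·v1 + 15·v2 = 0, so take v_1 = [3, 1]^T.
λ = -4: A - (-4)I = [[-6, 15], [-2, 5]]. Row 1 gives (-6)·v1 + 15·v2 = 0, so take v_2 = [-5, -2]^T.
V = [v_1 v_2] = [[3, -5], [1, -2]] has det V = -1, so V^{-1} = adj(V)/det V = [[2, -5], [1, -3]].
Modal coordinates z(0) = V^{-1} x(0): 2·1 + (-5)·1 = -3; 1·1 + (-3)·1 = -2; so z(0) = [-3, -2]^T.
x_1(t) = Σ_i (v_i)_1 · z_i(0) · e^{λ_i t} (row 1 of V times the modal terms).
x_1(0.4) = 3·(-3)·e^{-5·0.4} + (-5)·(-2)·e^{-4·0.4} = (-9)·0.13533528 + 10·0.20189652 = 0.8009.

0.8009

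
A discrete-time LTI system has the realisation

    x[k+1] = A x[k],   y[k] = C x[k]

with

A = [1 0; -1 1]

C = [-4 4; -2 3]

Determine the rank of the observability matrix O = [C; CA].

CA = [[-8, 4], [-5, 3]]
Observability matrix O = [C; CA] = [[-4, 4], [-2, 3], [-8, 4], [-5, 3]]
Take the 2×2 submatrix of O formed by rows 1, 2: [[-4, 4], [-2, 3]]. Its determinant is (-4)·3 - 4·(-2) = -12 - (-8) = -4 ≠ 0.
So rank(O) ≥ 2; since O has 2 columns, rank(O) = 2.
rank(O) = 2 = n, so the pair (A, C) is completely observable.

2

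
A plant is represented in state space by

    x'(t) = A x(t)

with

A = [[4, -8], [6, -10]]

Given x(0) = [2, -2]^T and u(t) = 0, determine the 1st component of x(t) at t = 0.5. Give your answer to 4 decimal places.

det(sI - A) = s^2 - (tr A)s + det A, with tr A = 4 + (-10) = -6 and det A = 4·(-10) - (-8)·6 = -40 - (-48) = 8.
So p(s) = det(sI - A) = s^2 + 6s + 8.
Factor s^2 + 6s + 8: two numbers with sum -6 and product 8 are -2 and -4, so s^2 + 6s + 8 = (s + 2)(s + 4).
Hence p(s) = (s + 2) (s + 4), with roots -4, -2.
The eigenvalues -4, -2 are distinct and real, so A is diagonalisable and x(t) = e^{At} x(0) = V diag(e^{λ_i t}) V^{-1} x(0), where the columns of V are the eigenvectors.
λ = -4: A - (-4)I = [[8, -8], [6, -6]]. Row 1 gives 8·v1 + (-8)·v2 = 0, so take v_1 = [1, 1]^T.
λ = -2: A - (-2)I = [[6, -8], [6, -8]]. Row 1 gives 6·v1 + (-8)·v2 = 0, so take v_2 = [4, 3]^T.
V = [v_1 v_2] = [[1, 4], [1, 3]] has det V = -1, so V^{-1} = adj(V)/det V = [[-3, 4], [1, -1]].
Modal coordinates z(0) = V^{-1} x(0): (-3)·2 + 4·(-2) = -14; 1·2 + (-1)·(-2) = 4; so z(0) = [-14, 4]^T.
x_1(t) = Σ_i (v_i)_1 · z_i(0) · e^{λ_i t} (row 1 of V times the modal terms).
x_1(0.5) = 1·(-14)·e^{-4·0.5} + 4·4·e^{-2·0.5} = (-14)·0.135335 + 16·0.367879 = 3.9914.

3.9914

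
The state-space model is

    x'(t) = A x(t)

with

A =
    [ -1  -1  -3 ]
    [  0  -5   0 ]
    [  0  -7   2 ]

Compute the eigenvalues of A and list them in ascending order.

det(sI - A) = s^3 - (tr A)s^2 + (M11 + M22 + M33)s - det A, where Mii is the 2×2 principal minor of A obtained by deleting row i and column i.
tr A = (-1) + (-5) + 2 = -4; M11 = (-5)·2 - 0·(-7) = -10 - 0 = -10; M22 = (-1)·2 - (-3)·0 = -2 - 0 = -2; M33 = (-1)·(-5) - (-1)·0 = 5 - 0 = 5; sum of minors = -7.
det A = (-1)·((-5)·2 - 0·(-7)) - (-1)·(0·2 - 0·0) + (-3)·(0·(-7) - (-5)·0) = (-1)·(-10) - (-1)·0 + (-3)·0 = 10.
So p(s) = det(sI - A) = s^3 + 4s^2 - 7s - 10.
Rational-root test: any integer root divides -10. Testing small divisors, s = -1 works: p(-1) = -1 + 4 + 7 + (-10) = 0, so (s + 1) is a factor.
Dividing, p(s) = (s + 1)(s^2 + 3s - 10).
Factor s^2 + 3s - 10: two numbers with sum -3 and product -10 are 2 and -5, so s^2 + 3s - 10 = (s - 2)(s + 5).
Hence p(s) = (s - 2) (s + 1) (s + 5), with roots -5, -1, 2.
At least one eigenvalue has non-negative real part, so the system is not asymptotically stable.

-5, -1, 2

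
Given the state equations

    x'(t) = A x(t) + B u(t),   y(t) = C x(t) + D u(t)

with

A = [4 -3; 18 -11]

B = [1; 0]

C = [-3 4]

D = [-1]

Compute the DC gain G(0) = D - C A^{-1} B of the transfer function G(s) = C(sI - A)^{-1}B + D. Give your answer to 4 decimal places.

G(0) = C(-A)^{-1}B + D = -C A^{-1} B + D.
det A = 10, so A^{-1} = (1/10)·adj(A) = [[-11/10, 3/10], [-9/5, 2/5]]
A^{-1} B = [-11/10, -9/5]^T
C A^{-1} B = -39/10
G(0) = D - C A^{-1} B = -1 - (-39/10) = 29/10 ≈ 2.9000

2.9000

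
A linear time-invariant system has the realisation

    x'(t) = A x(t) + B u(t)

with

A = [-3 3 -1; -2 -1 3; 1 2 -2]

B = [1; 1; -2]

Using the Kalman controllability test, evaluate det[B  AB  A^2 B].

484

AB = [[2], [-9], [7]]
A^2B = [[-40], [26], [-30]]
Controllability matrix C = [B  AB  A^2B] = [[1, 2, -40], [1, -9, 26], [-2, 7, -30]]
Expanding along the first row, det(C) = 1·((-9)·(-30) - 26·7) - 2·(1·(-30) - 26·(-2)) + (-40)·(1·7 - (-9)·(-2)) = 1·88 - 2·22 + (-40)·(-11) = 484
Since det(C) ≠ 0, rank(C) = 3 and the system is completely controllable.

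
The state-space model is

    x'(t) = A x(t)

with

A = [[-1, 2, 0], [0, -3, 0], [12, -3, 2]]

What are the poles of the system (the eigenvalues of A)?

-3, -1, 2

det(sI - A) = s^3 - (tr A)s^2 + (M11 + M22 + M33)s - det A, where Mii is the 2×2 principal minor of A obtained by deleting row i and column i.
tr A = (-1) + (-3) + 2 = -2; M11 = (-3)·2 - 0·(-3) = -6 - 0 = -6; M22 = (-1)·2 - 0·12 = -2 - 0 = -2; M33 = (-1)·(-3) - 2·0 = 3 - 0 = 3; sum of minors = -5.
det A = (-1)·((-3)·2 - 0·(-3)) - 2·(0·2 - 0·12) + 0·(0·(-3) - (-3)·12) = (-1)·(-6) - 2·0 + 0·36 = 6.
So p(s) = det(sI - A) = s^3 + 2s^2 - 5s - 6.
Rational-root test: any integer root divides -6. Testing small divisors, s = -1 works: p(-1) = -1 + 2 + 5 + (-6) = 0, so (s + 1) is a factor.
Dividing, p(s) = (s + 1)(s^2 + s - 6).
Factor s^2 + s - 6: two numbers with sum -1 and product -6 are 2 and -3, so s^2 + s - 6 = (s - 2)(s + 3).
Hence p(s) = (s - 2) (s + 1) (s + 3), with roots -3, -1, 2.
At least one eigenvalue has non-negative real part, so the system is not asymptotically stable.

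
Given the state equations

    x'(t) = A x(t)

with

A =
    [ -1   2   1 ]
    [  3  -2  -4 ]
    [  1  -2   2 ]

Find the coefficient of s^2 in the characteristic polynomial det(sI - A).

Expand det(sI - A) for the 3×3 matrix.
p(s) = s^3 + s^2 - 19s + 12.
(Check: constant term = det(-A) = (-1)^3 det A = 12; coefficient of s^2 = -tr A = 1.)
The coefficient of s^2 is 1.

1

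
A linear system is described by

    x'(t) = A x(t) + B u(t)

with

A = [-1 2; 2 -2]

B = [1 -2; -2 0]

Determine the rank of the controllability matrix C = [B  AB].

2

AB = [[-5, 2], [6, -4]]
Controllability matrix C = [B  AB] = [[1, -2, -5, 2], [-2, 0, 6, -4]]
Take the 2×2 submatrix of C formed by columns 1, 2: [[1, -2], [-2, 0]]. Its determinant is 1·0 - (-2)·(-2) = 0 - 4 = -4 ≠ 0.
So rank(C) ≥ 2; since C has 2 rows, rank(C) = 2.
rank(C) = 2 = n, so the pair (A, B) is completely controllable.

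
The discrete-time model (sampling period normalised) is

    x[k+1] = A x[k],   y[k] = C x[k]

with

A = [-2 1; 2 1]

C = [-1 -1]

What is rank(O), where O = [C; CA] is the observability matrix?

2

CA = [[0, -2]]
Observability matrix O = [C; CA] = [[-1, -1], [0, -2]]
det(O) = (-1)·(-2) - (-1)·0 = 2 - 0 = 2 ≠ 0, so rank(O) = 2.
rank(O) = 2 = n, so the pair (A, C) is completely observable.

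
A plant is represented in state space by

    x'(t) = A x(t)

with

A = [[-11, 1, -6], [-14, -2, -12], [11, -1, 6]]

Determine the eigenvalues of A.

-4, -3, 0

det(sI - A) = s^3 - (tr A)s^2 + (M11 + M22 + M33)s - det A, where Mii is the 2×2 principal minor of A obtained by deleting row i and column i.
tr A = (-11) + (-2) + 6 = -7; M11 = (-2)·6 - (-12)·(-1) = -12 - 12 = -24; M22 = (-11)·6 - (-6)·11 = -66 - (-66) = 0; M33 = (-11)·(-2) - 1·(-14) = 22 - (-14) = 36; sum of minors = 12.
det A = (-11)·((-2)·6 - (-12)·(-1)) - 1·((-14)·6 - (-12)·11) + (-6)·((-14)·(-1) - (-2)·11) = (-11)·(-24) - 1·48 + (-6)·36 = 0.
So p(s) = det(sI - A) = s^3 + 7s^2 + 12s.
The constant term is 0, so p(s) = s(s^2 + 7s + 12).
Factor s^2 + 7s + 12: two numbers with sum -7 and product 12 are -3 and -4, so s^2 + 7s + 12 = (s + 3)(s + 4).
Hence p(s) = s (s + 3) (s + 4), with roots -4, -3, 0.
At least one eigenvalue has non-negative real part, so the system is not asymptotically stable.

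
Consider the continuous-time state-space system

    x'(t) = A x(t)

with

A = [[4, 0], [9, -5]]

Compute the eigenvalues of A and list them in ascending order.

det(sI - A) = s^2 - (tr A)s + det A, with tr A = 4 + (-5) = -1 and det A = 4·(-5) - 0·9 = -20 - 0 = -20.
So p(s) = det(sI - A) = s^2 + s - 20.
Factor s^2 + s - 20: two numbers with sum -1 and product -20 are 4 and -5, so s^2 + s - 20 = (s - 4)(s + 5).
Hence p(s) = (s - 4) (s + 5), with roots -5, 4.
At least one eigenvalue has non-negative real part, so the system is not asymptotically stable.

-5, 4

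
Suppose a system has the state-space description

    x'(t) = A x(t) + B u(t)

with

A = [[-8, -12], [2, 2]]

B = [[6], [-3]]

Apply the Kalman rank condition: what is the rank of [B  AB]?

1

AB = [[-12], [6]]
Controllability matrix C = [B  AB] = [[6, -12], [-3, 6]]
Every column of C is a scalar multiple of column 1 = [6, -3] (multipliers 1, -2), so the columns span a one-dimensional space.
C ≠ 0, hence rank(C) = 1.
rank(C) = 1 < n = 2, so the pair (A, B) is not completely controllable.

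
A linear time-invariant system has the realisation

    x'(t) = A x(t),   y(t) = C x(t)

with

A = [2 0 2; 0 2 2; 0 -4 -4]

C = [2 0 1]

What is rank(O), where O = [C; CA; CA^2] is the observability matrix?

CA = [[4, -4, 0]]
CA^2 = [[8, -8, 0]]
Observability matrix O = [C; CA; CA^2] = [[2, 0, 1], [4, -4, 0], [8, -8, 0]]
The columns c1, c2, c3 of O are linearly dependent: -c1 - c2 + 2·c3 = 0 (check each entry), so rank(O) ≤ 2.
The 2×2 minor from rows 1, 2, columns 1, 2 is 2·(-4) - 0·4 = -8 - 0 = -8 ≠ 0, so rank(O) = 2.
rank(O) = 2 < n = 3, so the pair (A, C) is not completely observable.

2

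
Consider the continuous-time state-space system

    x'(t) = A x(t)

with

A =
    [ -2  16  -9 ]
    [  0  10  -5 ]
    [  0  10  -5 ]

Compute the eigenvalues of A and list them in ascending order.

det(sI - A) = s^3 - (tr A)s^2 + (M11 + M22 + M33)s - det A, where Mii is the 2×2 principal minor of A obtained by deleting row i and column i.
tr A = (-2) + 10 + (-5) = 3; M11 = 10·(-5) - (-5)·10 = -50 - (-50) = 0; M22 = (-2)·(-5) - (-9)·0 = 10 - 0 = 10; M33 = (-2)·10 - 16·0 = -20 - 0 = -20; sum of minors = -10.
det A = (-2)·(10·(-5) - (-5)·10) - 16·(0·(-5) - (-5)·0) + (-9)·(0·10 - 10·0) = (-2)·0 - 16·0 + (-9)·0 = 0.
So p(s) = det(sI - A) = s^3 - 3s^2 - 10s.
The constant term is 0, so p(s) = s(s^2 - 3s - 10).
Factor s^2 - 3s - 10: two numbers with sum 3 and product -10 are 5 and -2, so s^2 - 3s - 10 = (s - 5)(s + 2).
Hence p(s) = s (s - 5) (s + 2), with roots -2, 0, 5.
At least one eigenvalue has non-negative real part, so the system is not asymptotically stable.

-2, 0, 5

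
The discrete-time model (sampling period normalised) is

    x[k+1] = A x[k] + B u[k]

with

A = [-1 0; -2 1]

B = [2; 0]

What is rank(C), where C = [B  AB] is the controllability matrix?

AB = [[-2], [-4]]
Controllability matrix C = [B  AB] = [[2, -2], [0, -4]]
det(C) = 2·(-4) - (-2)·0 = -8 - 0 = -8 ≠ 0, so rank(C) = 2.
rank(C) = 2 = n, so the pair (A, B) is completely controllable.

2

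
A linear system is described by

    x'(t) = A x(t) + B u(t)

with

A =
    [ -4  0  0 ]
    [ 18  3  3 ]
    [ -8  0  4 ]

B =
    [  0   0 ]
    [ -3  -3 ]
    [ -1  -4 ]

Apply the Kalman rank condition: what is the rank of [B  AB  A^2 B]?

AB = [[0, 0], [-12, -21], [-4, -16]]
A^2B = [[0, 0], [-48, -111], [-16, -64]]
Controllability matrix C = [B  AB  A^2B] = [[0, 0, 0, 0, 0, 0], [-3, -3, -12, -21, -48, -111], [-1, -4, -4, -16, -16, -64]]
Row 1 of C is identically zero, so rank(C) ≤ 2.
The 2×2 minor from rows 2, 3, columns 1, 2 is (-3)·(-4) - (-3)·(-1) = 12 - 3 = 9 ≠ 0, so rank(C) = 2.
rank(C) = 2 < n = 3, so the pair (A, B) is not completely controllable.

2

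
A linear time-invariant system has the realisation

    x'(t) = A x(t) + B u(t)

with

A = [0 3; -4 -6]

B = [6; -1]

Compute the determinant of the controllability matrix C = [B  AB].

AB = [[-3], [-18]]
Controllability matrix C = [B  AB] = [[6, -3], [-1, -18]]
det(C) = 6·(-18) - (-3)·(-1) = -108 - 3 = -111
Since det(C) ≠ 0, rank(C) = 2 and the system is completely controllable.

-111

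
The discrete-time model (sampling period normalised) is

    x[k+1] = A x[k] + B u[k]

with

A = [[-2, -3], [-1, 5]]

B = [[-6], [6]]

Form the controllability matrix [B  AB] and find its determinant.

AB = [[-6], [36]]
Controllability matrix C = [B  AB] = [[-6, -6], [6, 36]]
det(C) = (-6)·36 - (-6)·6 = -216 - (-36) = -180
Since det(C) ≠ 0, rank(C) = 2 and the system is completely controllable.

-180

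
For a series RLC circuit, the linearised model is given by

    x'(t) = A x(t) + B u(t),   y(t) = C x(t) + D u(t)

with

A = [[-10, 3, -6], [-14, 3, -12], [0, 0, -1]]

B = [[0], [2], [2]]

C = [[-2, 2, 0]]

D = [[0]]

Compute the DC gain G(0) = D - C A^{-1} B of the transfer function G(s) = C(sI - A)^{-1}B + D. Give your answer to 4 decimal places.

G(0) = C(-A)^{-1}B + D = -C A^{-1} B + D.
det A = -12, so A^{-1} = (1/-12)·adj(A) = [[1/4, -1/4, 3/2], [7/6, -5/6, 3], [0, 0, -1]]
A^{-1} B = [5/2, 13/3, -2]^T
C A^{-1} B = 11/3
G(0) = D - C A^{-1} B = 0 - (11/3) = -11/3 ≈ -3.6667

-3.6667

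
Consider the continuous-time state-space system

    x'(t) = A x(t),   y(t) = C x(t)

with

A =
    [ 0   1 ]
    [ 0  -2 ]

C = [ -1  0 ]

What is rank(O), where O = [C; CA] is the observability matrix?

CA = [[0, -1]]
Observability matrix O = [C; CA] = [[-1, 0], [0, -1]]
det(O) = (-1)·(-1) - 0·0 = 1 - 0 = 1 ≠ 0, so rank(O) = 2.
rank(O) = 2 = n, so the pair (A, C) is completely observable.

2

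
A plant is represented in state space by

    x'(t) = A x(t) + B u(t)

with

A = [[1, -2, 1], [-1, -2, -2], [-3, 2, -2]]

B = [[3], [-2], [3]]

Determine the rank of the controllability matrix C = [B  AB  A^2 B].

3

AB = [[10], [-5], [-19]]
A^2B = [[1], [38], [-2]]
Controllability matrix C = [B  AB  A^2B] = [[3, 10, 1], [-2, -5, 38], [3, -19, -2]]
det(C) = 3·((-5)·(-2) - 38·(-19)) - 10·((-2)·(-2) - 38·3) + 1·((-2)·(-19) - (-5)·3) = 3·732 - 10·(-110) + 1·53 = 3349 ≠ 0, so rank(C) = 3.
rank(C) = 3 = n, so the pair (A, B) is completely controllable.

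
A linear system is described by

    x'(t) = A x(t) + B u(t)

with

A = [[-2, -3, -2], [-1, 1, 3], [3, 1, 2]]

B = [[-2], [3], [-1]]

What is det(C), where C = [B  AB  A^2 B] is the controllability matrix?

AB = [[-3], [2], [-5]]
A^2B = [[10], [-10], [-17]]
Controllability matrix C = [B  AB  A^2B] = [[-2, -3, 10], [3, 2, -10], [-1, -5, -17]]
Expanding along the first row, det(C) = (-2)·(2·(-17) - (-10)·(-5)) - (-3)·(3·(-17) - (-10)·(-1)) + 10·(3·(-5) - 2·(-1)) = (-2)·(-84) - (-3)·(-61) + 10·(-13) = -145
Since det(C) ≠ 0, rank(C) = 3 and the system is completely controllable.

-145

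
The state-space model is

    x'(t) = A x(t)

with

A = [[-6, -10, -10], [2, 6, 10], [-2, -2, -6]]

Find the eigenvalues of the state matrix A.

det(sI - A) = s^3 - (tr A)s^2 + (M11 + M22 + M33)s - det A, where Mii is the 2×2 principal minor of A obtained by deleting row i and column i.
tr A = (-6) + 6 + (-6) = -6; M11 = 6·(-6) - 10·(-2) = -36 - (-20) = -16; M22 = (-6)·(-6) - (-10)·(-2) = 36 - 20 = 16; M33 = (-6)·6 - (-10)·2 = -36 - (-20) = -16; sum of minors = -16.
det A = (-6)·(6·(-6) - 10·(-2)) - (-10)·(2·(-6) - 10·(-2)) + (-10)·(2·(-2) - 6·(-2)) = (-6)·(-16) - (-10)·8 + (-10)·8 = 96.
So p(s) = det(sI - A) = s^3 + 6s^2 - 16s - 96.
Rational-root test: any integer root divides -96. Testing small divisors, s = -4 works: p(-4) = -64 + 96 + 64 + (-96) = 0, so (s + 4) is a factor.
Dividing, p(s) = (s + 4)(s^2 + 2s - 24).
Factor s^2 + 2s - 24: two numbers with sum -2 and product -24 are 4 and -6, so s^2 + 2s - 24 = (s - 4)(s + 6).
Hence p(s) = (s - 4) (s + 4) (s + 6), with roots -6, -4, 4.
At least one eigenvalue has non-negative real part, so the system is not asymptotically stable.

-6, -4, 4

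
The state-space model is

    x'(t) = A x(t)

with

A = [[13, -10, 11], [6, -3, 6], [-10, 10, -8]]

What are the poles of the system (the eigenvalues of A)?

-3, 2, 3

det(sI - A) = s^3 - (tr A)s^2 + (M11 + M22 + M33)s - det A, where Mii is the 2×2 principal minor of A obtained by deleting row i and column i.
tr A = 13 + (-3) + (-8) = 2; M11 = (-3)·(-8) - 6·10 = 24 - 60 = -36; M22 = 13·(-8) - 11·(-10) = -104 - (-110) = 6; M33 = 13·(-3) - (-10)·6 = -39 - (-60) = 21; sum of minors = -9.
det A = 13·((-3)·(-8) - 6·10) - (-10)·(6·(-8) - 6·(-10)) + 11·(6·10 - (-3)·(-10)) = 13·(-36) - (-10)·12 + 11·30 = -18.
So p(s) = det(sI - A) = s^3 - 2s^2 - 9s + 18.
Rational-root test: any integer root divides 18. Testing small divisors, s = 2 works: p(2) = 8 + (-8) + (-18) + 18 = 0, so (s - 2) is a factor.
Dividing, p(s) = (s - 2)(s^2 - 9).
Factor s^2 - 9: two numbers with sum 0 and product -9 are 3 and -3, so s^2 - 9 = (s - 3)(s + 3).
Hence p(s) = (s - 3) (s - 2) (s + 3), with roots -3, 2, 3.
At least one eigenvalue has non-negative real part, so the system is not asymptotically stable.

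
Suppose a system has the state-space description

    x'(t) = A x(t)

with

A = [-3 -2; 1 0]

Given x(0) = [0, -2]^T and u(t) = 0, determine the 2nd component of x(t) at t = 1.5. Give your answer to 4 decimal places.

-0.7929

det(sI - A) = s^2 - (tr A)s + det A, with tr A = (-3) + 0 = -3 and det A = (-3)·0 - (-2)·1 = 0 - (-2) = 2.
So p(s) = det(sI - A) = s^2 + 3s + 2.
Factor s^2 + 3s + 2: two numbers with sum -3 and product 2 are -1 and -2, so s^2 + 3s + 2 = (s + 1)(s + 2).
Hence p(s) = (s + 1) (s + 2), with roots -2, -1.
The eigenvalues -2, -1 are distinct and real, so A is diagonalisable and x(t) = e^{At} x(0) = V diag(e^{λ_i t}) V^{-1} x(0), where the columns of V are the eigenvectors.
λ = -2: A - (-2)I = [[-1, -2], [1, 2]]. Row 1 gives (-1)·v1 + (-2)·v2 = 0, so take v_1 = [-2, 1]^T.
λ = -1: A - (-1)I = [[-2, -2], [1, 1]]. Row 1 gives (-2)·v1 + (-2)·v2 = 0, so take v_2 = [-1, 1]^T.
V = [v_1 v_2] = [[-2, -1], [1, 1]] has det V = -1, so V^{-1} = adj(V)/det V = [[-1, -1], [1, 2]].
Modal coordinates z(0) = V^{-1} x(0): (-1)·0 + (-1)·(-2) = 2; 1·0 + 2·(-2) = -4; so z(0) = [2, -4]^T.
x_2(t) = Σ_i (v_i)_2 · z_i(0) · e^{λ_i t} (row 2 of V times the modal terms).
x_2(1.5) = 1·2·e^{-2·1.5} + 1·(-4)·e^{-1·1.5} = 2·0.049787 + (-4)·0.223130 = -0.7929.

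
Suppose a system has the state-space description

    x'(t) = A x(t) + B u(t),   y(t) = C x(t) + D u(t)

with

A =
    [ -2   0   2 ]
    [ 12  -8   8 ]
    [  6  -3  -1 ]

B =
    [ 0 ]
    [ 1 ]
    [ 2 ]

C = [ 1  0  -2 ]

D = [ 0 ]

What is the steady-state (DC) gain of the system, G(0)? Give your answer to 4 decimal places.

G(0) = C(-A)^{-1}B + D = -C A^{-1} B + D.
det A = -40, so A^{-1} = (1/-40)·adj(A) = [[-4/5, 3/20, -2/5], [-3/2, 1/4, -1], [-3/10, 3/20, -2/5]]
A^{-1} B = [-13/20, -7/4, -13/20]^T
C A^{-1} B = 13/20
G(0) = D - C A^{-1} B = 0 - (13/20) = -13/20 ≈ -0.6500

-0.6500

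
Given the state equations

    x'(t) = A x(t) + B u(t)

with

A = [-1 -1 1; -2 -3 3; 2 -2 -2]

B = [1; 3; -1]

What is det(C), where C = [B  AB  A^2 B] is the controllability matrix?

4

AB = [[-5], [-14], [-2]]
A^2B = [[17], [46], [22]]
Controllability matrix C = [B  AB  A^2B] = [[1, -5, 17], [3, -14, 46], [-1, -2, 22]]
Expanding along the first row, det(C) = 1·((-14)·22 - 46·(-2)) - (-5)·(3·22 - 46·(-1)) + 17·(3·(-2) - (-14)·(-1)) = 1·(-216) - (-5)·112 + 17·(-20) = 4
Since det(C) ≠ 0, rank(C) = 3 and the system is completely controllable.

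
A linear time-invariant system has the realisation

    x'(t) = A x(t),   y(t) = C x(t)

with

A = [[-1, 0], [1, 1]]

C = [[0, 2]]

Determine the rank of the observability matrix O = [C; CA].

2

CA = [[2, 2]]
Observability matrix O = [C; CA] = [[0, 2], [2, 2]]
det(O) = 0·2 - 2·2 = 0 - 4 = -4 ≠ 0, so rank(O) = 2.
rank(O) = 2 = n, so the pair (A, C) is completely observable.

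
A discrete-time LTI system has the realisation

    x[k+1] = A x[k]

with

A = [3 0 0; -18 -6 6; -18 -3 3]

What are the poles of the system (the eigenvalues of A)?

det(zI - A) = z^3 - (tr A)z^2 + (M11 + M22 + M33)z - det A, where Mii is the 2×2 principal minor of A obtained by deleting row i and column i.
tr A = 3 + (-6) + 3 = 0; M11 = (-6)·3 - 6·(-3) = -18 - (-18) = 0; M22 = 3·3 - 0·(-18) = 9 - 0 = 9; M33 = 3·(-6) - 0·(-18) = -18 - 0 = -18; sum of minors = -9.
det A = 3·((-6)·3 - 6·(-3)) - 0·((-18)·3 - 6·(-18)) + 0·((-18)·(-3) - (-6)·(-18)) = 3·0 - 0·54 + 0·(-54) = 0.
So p(z) = det(zI - A) = z^3 - 9z.
The constant term is 0, so p(z) = z(z^2 - 9).
Factor z^2 - 9: two numbers with sum 0 and product -9 are 3 and -3, so z^2 - 9 = (z - 3)(z + 3).
Hence p(z) = z (z - 3) (z + 3), with roots -3, 0, 3.

-3, 0, 3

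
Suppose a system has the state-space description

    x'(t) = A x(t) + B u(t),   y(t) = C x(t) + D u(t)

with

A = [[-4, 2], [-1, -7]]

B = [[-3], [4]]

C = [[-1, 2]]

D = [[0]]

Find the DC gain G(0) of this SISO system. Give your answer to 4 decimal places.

G(0) = C(-A)^{-1}B + D = -C A^{-1} B + D.
det A = 30, so A^{-1} = (1/30)·adj(A) = [[-7/30, -1/15], [1/30, -2/15]]
A^{-1} B = [13/30, -19/30]^T
C A^{-1} B = -17/10
G(0) = D - C A^{-1} B = 0 - (-17/10) = 17/10 ≈ 1.7000

1.7000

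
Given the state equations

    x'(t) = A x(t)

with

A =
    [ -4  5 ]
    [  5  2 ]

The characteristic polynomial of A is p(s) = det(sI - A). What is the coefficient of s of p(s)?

For a 2×2 matrix, det(sI - A) = s^2 - (tr A)s + det A.
tr A = -2, det A = -33.
So p(s) = s^2 + 2s - 33.
The coefficient of s is 2.

2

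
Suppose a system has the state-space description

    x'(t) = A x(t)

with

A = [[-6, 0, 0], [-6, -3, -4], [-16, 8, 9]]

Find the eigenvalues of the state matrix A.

det(sI - A) = s^3 - (tr A)s^2 + (M11 + M22 + M33)s - det A, where Mii is the 2×2 principal minor of A obtained by deleting row i and column i.
tr A = (-6) + (-3) + 9 = 0; M11 = (-3)·9 - (-4)·8 = -27 - (-32) = 5; M22 = (-6)·9 - 0·(-16) = -54 - 0 = -54; M33 = (-6)·(-3) - 0·(-6) = 18 - 0 = 18; sum of minors = -31.
det A = (-6)·((-3)·9 - (-4)·8) - 0·((-6)·9 - (-4)·(-16)) + 0·((-6)·8 - (-3)·(-16)) = (-6)·5 - 0·(-118) + 0·(-96) = -30.
So p(s) = det(sI - A) = s^3 - 31s + 30.
Rational-root test: any integer root divides 30. Testing small divisors, s = 1 works: p(1) = 1 + 0 + (-31) + 30 = 0, so (s - 1) is a factor.
Dividing, p(s) = (s - 1)(s^2 + s - 30).
Factor s^2 + s - 30: two numbers with sum -1 and product -30 are 5 and -6, so s^2 + s - 30 = (s - 5)(s + 6).
Hence p(s) = (s - 5) (s - 1) (s + 6), with roots -6, 1, 5.
At least one eigenvalue has non-negative real part, so the system is not asymptotically stable.

-6, 1, 5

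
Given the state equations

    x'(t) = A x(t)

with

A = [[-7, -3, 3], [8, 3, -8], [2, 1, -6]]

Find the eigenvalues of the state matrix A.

det(sI - A) = s^3 - (tr A)s^2 + (M11 + M22 + M33)s - det A, where Mii is the 2×2 principal minor of A obtained by deleting row i and column i.
tr A = (-7) + 3 + (-6) = -10; M11 = 3·(-6) - (-8)·1 = -18 - (-8) = -10; M22 = (-7)·(-6) - 3·2 = 42 - 6 = 36; M33 = (-7)·3 - (-3)·8 = -21 - (-24) = 3; sum of minors = 29.
det A = (-7)·(3·(-6) - (-8)·1) - (-3)·(8·(-6) - (-8)·2) + 3·(8·1 - 3·2) = (-7)·(-10) - (-3)·(-32) + 3·2 = -20.
So p(s) = det(sI - A) = s^3 + 10s^2 + 29s + 20.
Rational-root test: any integer root divides 20. Testing small divisors, s = -1 works: p(-1) = -1 + 10 + (-29) + 20 = 0, so (s + 1) is a factor.
Dividing, p(s) = (s + 1)(s^2 + 9s + 20).
Factor s^2 + 9s + 20: two numbers with sum -9 and product 20 are -4 and -5, so s^2 + 9s + 20 = (s + 4)(s + 5).
Hence p(s) = (s + 1) (s + 4) (s + 5), with roots -5, -4, -1.
All eigenvalues have negative real part, so the system is asymptotically stable.

-5, -4, -1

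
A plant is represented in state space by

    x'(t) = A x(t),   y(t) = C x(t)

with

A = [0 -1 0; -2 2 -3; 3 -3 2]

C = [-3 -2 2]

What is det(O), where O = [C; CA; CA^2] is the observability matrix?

-1283

CA = [[10, -7, 10]]
CA^2 = [[44, -54, 41]]
Observability matrix O = [C; CA; CA^2] = [[-3, -2, 2], [10, -7, 10], [44, -54, 41]]
Expanding along the first row, det(O) = (-3)·((-7)·41 - 10·(-54)) - (-2)·(10·41 - 10·44) + 2·(10·(-54) - (-7)·44) = (-3)·253 - (-2)·(-30) + 2·(-232) = -1283
Since det(O) ≠ 0, rank(O) = 3 and the system is completely observable.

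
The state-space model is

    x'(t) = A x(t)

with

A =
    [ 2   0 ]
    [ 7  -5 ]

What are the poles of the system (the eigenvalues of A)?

-5, 2

det(sI - A) = s^2 - (tr A)s + det A, with tr A = 2 + (-5) = -3 and det A = 2·(-5) - 0·7 = -10 - 0 = -10.
So p(s) = det(sI - A) = s^2 + 3s - 10.
Factor s^2 + 3s - 10: two numbers with sum -3 and product -10 are 2 and -5, so s^2 + 3s - 10 = (s - 2)(s + 5).
Hence p(s) = (s - 2) (s + 5), with roots -5, 2.
At least one eigenvalue has non-negative real part, so the system is not asymptotically stable.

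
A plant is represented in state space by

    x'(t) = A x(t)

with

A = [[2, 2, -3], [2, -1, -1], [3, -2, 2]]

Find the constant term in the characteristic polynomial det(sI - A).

Expand det(sI - A) for the 3×3 matrix.
p(s) = s^3 - 3s^2 + 3s + 19.
(Check: constant term = det(-A) = (-1)^3 det A = 19; coefficient of s^2 = -tr A = -3.)
The constant term is 19.

19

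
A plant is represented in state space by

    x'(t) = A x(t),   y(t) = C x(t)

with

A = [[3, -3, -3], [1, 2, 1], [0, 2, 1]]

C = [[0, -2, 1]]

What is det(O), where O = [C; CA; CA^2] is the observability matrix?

CA = [[-2, -2, -1]]
CA^2 = [[-8, 0, 3]]
Observability matrix O = [C; CA; CA^2] = [[0, -2, 1], [-2, -2, -1], [-8, 0, 3]]
Expanding along the first row, det(O) = 0·((-2)·3 - (-1)·0) - (-2)·((-2)·3 - (-1)·(-8)) + 1·((-2)·0 - (-2)·(-8)) = 0·(-6) - (-2)·(-14) + 1·(-16) = -44
Since det(O) ≠ 0, rank(O) = 3 and the system is completely observable.

-44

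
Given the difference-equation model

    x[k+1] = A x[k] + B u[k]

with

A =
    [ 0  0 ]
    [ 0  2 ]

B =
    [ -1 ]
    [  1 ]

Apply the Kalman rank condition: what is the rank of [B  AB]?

2

AB = [[0], [2]]
Controllability matrix C = [B  AB] = [[-1, 0], [1, 2]]
det(C) = (-1)·2 - 0·1 = -2 - 0 = -2 ≠ 0, so rank(C) = 2.
rank(C) = 2 = n, so the pair (A, B) is completely controllable.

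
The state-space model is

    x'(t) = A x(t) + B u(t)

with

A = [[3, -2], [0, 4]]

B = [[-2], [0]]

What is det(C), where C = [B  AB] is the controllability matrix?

0

AB = [[-6], [0]]
Controllability matrix C = [B  AB] = [[-2, -6], [0, 0]]
det(C) = (-2)·0 - (-6)·0 = 0 - 0 = 0
Since det(C) = 0, rank(C) < 2 and the system is not completely controllable.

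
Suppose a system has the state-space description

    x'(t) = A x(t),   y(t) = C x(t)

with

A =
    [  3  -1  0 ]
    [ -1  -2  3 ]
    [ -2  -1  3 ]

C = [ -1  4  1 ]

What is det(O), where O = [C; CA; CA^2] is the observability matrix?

CA = [[-9, -8, 15]]
CA^2 = [[-49, 10, 21]]
Observability matrix O = [C; CA; CA^2] = [[-1, 4, 1], [-9, -8, 15], [-49, 10, 21]]
Expanding along the first row, det(O) = (-1)·((-8)·21 - 15·10) - 4·((-9)·21 - 15·(-49)) + 1·((-9)·10 - (-8)·(-49)) = (-1)·(-318) - 4·546 + 1·(-482) = -2348
Since det(O) ≠ 0, rank(O) = 3 and the system is completely observable.

-2348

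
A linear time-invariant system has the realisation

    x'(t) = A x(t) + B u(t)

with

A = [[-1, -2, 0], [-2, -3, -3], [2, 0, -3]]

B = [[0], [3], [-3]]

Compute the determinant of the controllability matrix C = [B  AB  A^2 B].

-810

AB = [[-6], [0], [9]]
A^2B = [[6], [-15], [-39]]
Controllability matrix C = [B  AB  A^2B] = [[0, -6, 6], [3, 0, -15], [-3, 9, -39]]
Expanding along the first row, det(C) = 0·(0·(-39) - (-15)·9) - (-6)·(3·(-39) - (-15)·(-3)) + 6·(3·9 - 0·(-3)) = 0·135 - (-6)·(-162) + 6·27 = -810
Since det(C) ≠ 0, rank(C) = 3 and the system is completely controllable.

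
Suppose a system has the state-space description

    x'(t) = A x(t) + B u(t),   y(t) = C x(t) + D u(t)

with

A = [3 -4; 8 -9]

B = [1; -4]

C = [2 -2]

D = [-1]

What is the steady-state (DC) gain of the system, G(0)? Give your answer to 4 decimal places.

G(0) = C(-A)^{-1}B + D = -C A^{-1} B + D.
det A = 5, so A^{-1} = (1/5)·adj(A) = [[-9/5, 4/5], [-8/5, 3/5]]
A^{-1} B = [-5, -4]^T
C A^{-1} B = -2
G(0) = D - C A^{-1} B = -1 - (-2) = 1

1.0000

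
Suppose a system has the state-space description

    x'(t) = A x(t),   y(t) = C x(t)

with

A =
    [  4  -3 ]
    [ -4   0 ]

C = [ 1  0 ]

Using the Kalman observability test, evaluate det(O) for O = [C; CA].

CA = [[4, -3]]
Observability matrix O = [C; CA] = [[1, 0], [4, -3]]
det(O) = 1·(-3) - 0·4 = -3 - 0 = -3
Since det(O) ≠ 0, rank(O) = 2 and the system is completely observable.

-3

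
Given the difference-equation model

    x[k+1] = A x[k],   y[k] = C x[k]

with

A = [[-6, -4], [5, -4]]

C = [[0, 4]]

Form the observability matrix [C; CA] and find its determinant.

-80

CA = [[20, -16]]
Observability matrix O = [C; CA] = [[0, 4], [20, -16]]
det(O) = 0·(-16) - 4·20 = 0 - 80 = -80
Since det(O) ≠ 0, rank(O) = 2 and the system is completely observable.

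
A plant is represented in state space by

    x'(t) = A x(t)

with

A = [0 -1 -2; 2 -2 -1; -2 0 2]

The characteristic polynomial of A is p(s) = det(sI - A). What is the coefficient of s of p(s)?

Expand det(sI - A) for the 3×3 matrix.
p(s) = s^3 - 6s - 10.
(Check: constant term = det(-A) = (-1)^3 det A = -10; coefficient of s^2 = -tr A = 0.)
The coefficient of s is -6.

-6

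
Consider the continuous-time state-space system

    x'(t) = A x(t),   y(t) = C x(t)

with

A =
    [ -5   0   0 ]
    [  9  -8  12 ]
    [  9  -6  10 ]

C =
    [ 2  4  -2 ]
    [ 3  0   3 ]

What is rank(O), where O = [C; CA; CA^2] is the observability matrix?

CA = [[8, -20, 28], [12, -18, 30]]
CA^2 = [[32, -8, 40], [48, -36, 84]]
Observability matrix O = [C; CA; CA^2] = [[2, 4, -2], [3, 0, 3], [8, -20, 28], [12, -18, 30], [32, -8, 40], [48, -36, 84]]
The columns c1, c2, c3 of O are linearly dependent: -c1 + c2 + c3 = 0 (check each entry), so rank(O) ≤ 2.
The 2×2 minor from rows 1, 2, columns 1, 2 is 2·0 - 4·3 = 0 - 12 = -12 ≠ 0, so rank(O) = 2.
rank(O) = 2 < n = 3, so the pair (A, C) is not completely observable.

2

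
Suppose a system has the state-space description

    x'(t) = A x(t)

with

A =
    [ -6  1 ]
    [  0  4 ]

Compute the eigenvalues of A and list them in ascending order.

-6, 4

det(sI - A) = s^2 - (tr A)s + det A, with tr A = (-6) + 4 = -2 and det A = (-6)·4 - 1·0 = -24 - 0 = -24.
So p(s) = det(sI - A) = s^2 + 2s - 24.
Factor s^2 + 2s - 24: two numbers with sum -2 and product -24 are 4 and -6, so s^2 + 2s - 24 = (s - 4)(s + 6).
Hence p(s) = (s - 4) (s + 6), with roots -6, 4.
At least one eigenvalue has non-negative real part, so the system is not asymptotically stable.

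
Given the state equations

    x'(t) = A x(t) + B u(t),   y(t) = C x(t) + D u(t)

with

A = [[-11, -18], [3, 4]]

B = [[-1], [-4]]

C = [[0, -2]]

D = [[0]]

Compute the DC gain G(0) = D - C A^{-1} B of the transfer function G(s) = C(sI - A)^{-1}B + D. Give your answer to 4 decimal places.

G(0) = C(-A)^{-1}B + D = -C A^{-1} B + D.
det A = 10, so A^{-1} = (1/10)·adj(A) = [[2/5, 9/5], [-3/10, -11/10]]
A^{-1} B = [-38/5, 47/10]^T
C A^{-1} B = -47/5
G(0) = D - C A^{-1} B = 0 - (-47/5) = 47/5 ≈ 9.4000

9.4000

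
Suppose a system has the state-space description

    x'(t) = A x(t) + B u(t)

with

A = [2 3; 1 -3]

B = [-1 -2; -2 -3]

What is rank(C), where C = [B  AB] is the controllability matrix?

AB = [[-8, -13], [5, 7]]
Controllability matrix C = [B  AB] = [[-1, -2, -8, -13], [-2, -3, 5, 7]]
Take the 2×2 submatrix of C formed by columns 1, 2: [[-1, -2], [-2, -3]]. Its determinant is (-1)·(-3) - (-2)·(-2) = 3 - 4 = -1 ≠ 0.
So rank(C) ≥ 2; since C has 2 rows, rank(C) = 2.
rank(C) = 2 = n, so the pair (A, B) is completely controllable.

2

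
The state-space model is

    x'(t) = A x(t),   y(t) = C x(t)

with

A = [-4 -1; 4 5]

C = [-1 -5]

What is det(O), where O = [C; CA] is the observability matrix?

-56

CA = [[-16, -24]]
Observability matrix O = [C; CA] = [[-1, -5], [-16, -24]]
det(O) = (-1)·(-24) - (-5)·(-16) = 24 - 80 = -56
Since det(O) ≠ 0, rank(O) = 2 and the system is completely observable.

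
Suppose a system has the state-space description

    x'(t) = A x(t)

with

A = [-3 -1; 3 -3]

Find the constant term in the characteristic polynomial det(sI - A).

12

For a 2×2 matrix, det(sI - A) = s^2 - (tr A)s + det A.
tr A = -6, det A = 12.
So p(s) = s^2 + 6s + 12.
The constant term is 12.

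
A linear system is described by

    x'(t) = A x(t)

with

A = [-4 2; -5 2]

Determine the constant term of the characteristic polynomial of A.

For a 2×2 matrix, det(sI - A) = s^2 - (tr A)s + det A.
tr A = -2, det A = 2.
So p(s) = s^2 + 2s + 2.
The constant term is 2.

2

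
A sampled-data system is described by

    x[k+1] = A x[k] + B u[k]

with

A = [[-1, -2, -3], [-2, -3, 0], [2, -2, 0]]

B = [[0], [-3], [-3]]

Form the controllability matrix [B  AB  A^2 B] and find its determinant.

2646

AB = [[15], [9], [6]]
A^2B = [[-51], [-57], [12]]
Controllability matrix C = [B  AB  A^2B] = [[0, 15, -51], [-3, 9, -57], [-3, 6, 12]]
Expanding along the first row, det(C) = 0·(9·12 - (-57)·6) - 15·((-3)·12 - (-57)·(-3)) + (-51)·((-3)·6 - 9·(-3)) = 0·450 - 15·(-207) + (-51)·9 = 2646
Since det(C) ≠ 0, rank(C) = 3 and the system is completely controllable.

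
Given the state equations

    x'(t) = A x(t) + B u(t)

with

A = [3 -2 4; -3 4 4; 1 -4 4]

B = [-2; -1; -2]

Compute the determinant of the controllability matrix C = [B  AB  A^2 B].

AB = [[-12], [-6], [-6]]
A^2B = [[-48], [-12], [-12]]
Controllability matrix C = [B  AB  A^2B] = [[-2, -12, -48], [-1, -6, -12], [-2, -6, -12]]
Expanding along the first row, det(C) = (-2)·((-6)·(-12) - (-12)·(-6)) - (-12)·((-1)·(-12) - (-12)·(-2)) + (-48)·((-1)·(-6) - (-6)·(-2)) = (-2)·0 - (-12)·(-12) + (-48)·(-6) = 144
Since det(C) ≠ 0, rank(C) = 3 and the system is completely controllable.

144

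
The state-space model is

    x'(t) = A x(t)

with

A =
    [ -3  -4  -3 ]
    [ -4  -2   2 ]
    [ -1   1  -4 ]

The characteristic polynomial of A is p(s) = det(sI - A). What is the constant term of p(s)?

Expand det(sI - A) for the 3×3 matrix.
p(s) = s^3 + 9s^2 + 5s - 72.
(Check: constant term = det(-A) = (-1)^3 det A = -72; coefficient of s^2 = -tr A = 9.)
The constant term is -72.

-72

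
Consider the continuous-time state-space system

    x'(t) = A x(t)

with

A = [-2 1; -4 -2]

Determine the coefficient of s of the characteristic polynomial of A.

4

For a 2×2 matrix, det(sI - A) = s^2 - (tr A)s + det A.
tr A = -4, det A = 8.
So p(s) = s^2 + 4s + 8.
The coefficient of s is 4.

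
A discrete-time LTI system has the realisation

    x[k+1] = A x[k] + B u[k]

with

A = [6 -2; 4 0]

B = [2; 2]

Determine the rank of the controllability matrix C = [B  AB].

AB = [[8], [8]]
Controllability matrix C = [B  AB] = [[2, 8], [2, 8]]
Every column of C is a scalar multiple of column 1 = [2, 2] (multipliers 1, 4), so the columns span a one-dimensional space.
C ≠ 0, hence rank(C) = 1.
rank(C) = 1 < n = 2, so the pair (A, B) is not completely controllable.

1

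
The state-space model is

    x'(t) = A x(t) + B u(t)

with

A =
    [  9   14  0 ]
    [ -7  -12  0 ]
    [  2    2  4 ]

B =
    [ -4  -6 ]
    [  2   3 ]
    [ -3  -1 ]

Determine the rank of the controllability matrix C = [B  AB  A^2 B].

AB = [[-8, -12], [4, 6], [-16, -10]]
A^2B = [[-16, -24], [8, 12], [-72, -52]]
Controllability matrix C = [B  AB  A^2B] = [[-4, -6, -8, -12, -16, -24], [2, 3, 4, 6, 8, 12], [-3, -1, -16, -10, -72, -52]]
The rows r1, r2, r3 of C are linearly dependent: r1 + 2·r2 = 0 (check each entry), so rank(C) ≤ 2.
The 2×2 minor from rows 1, 3, columns 1, 2 is (-4)·(-1) - (-6)·(-3) = 4 - 18 = -14 ≠ 0, so rank(C) = 2.
rank(C) = 2 < n = 3, so the pair (A, B) is not completely controllable.

2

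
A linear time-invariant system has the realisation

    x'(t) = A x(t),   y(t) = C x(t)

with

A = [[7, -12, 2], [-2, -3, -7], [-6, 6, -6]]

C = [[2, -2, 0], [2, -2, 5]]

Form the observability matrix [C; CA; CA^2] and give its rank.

CA = [[18, -18, 18], [-12, 12, -12]]
CA^2 = [[54, -54, 54], [-36, 36, -36]]
Observability matrix O = [C; CA; CA^2] = [[2, -2, 0], [2, -2, 5], [18, -18, 18], [-12, 12, -12], [54, -54, 54], [-36, 36, -36]]
The columns c1, c2, c3 of O are linearly dependent: c1 + c2 = 0 (check each entry), so rank(O) ≤ 2.
The 2×2 minor from rows 1, 2, columns 1, 3 is 2·5 - 0·2 = 10 - 0 = 10 ≠ 0, so rank(O) = 2.
rank(O) = 2 < n = 3, so the pair (A, C) is not completely observable.

2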